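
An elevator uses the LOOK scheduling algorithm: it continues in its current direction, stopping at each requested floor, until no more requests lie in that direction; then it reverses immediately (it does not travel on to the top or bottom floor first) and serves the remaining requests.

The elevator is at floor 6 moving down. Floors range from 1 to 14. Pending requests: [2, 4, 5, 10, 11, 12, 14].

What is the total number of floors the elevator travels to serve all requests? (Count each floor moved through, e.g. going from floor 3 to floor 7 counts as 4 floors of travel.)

Start at floor 6 moving down, LOOK stop order: [5, 4, 2, 10, 11, 12, 14]
  6 → 5: |5-6| = 1, total = 1
  5 → 4: |4-5| = 1, total = 2
  4 → 2: |2-4| = 2, total = 4
  2 → 10: |10-2| = 8, total = 12
  10 → 11: |11-10| = 1, total = 13
  11 → 12: |12-11| = 1, total = 14
  12 → 14: |14-12| = 2, total = 16

Answer: 16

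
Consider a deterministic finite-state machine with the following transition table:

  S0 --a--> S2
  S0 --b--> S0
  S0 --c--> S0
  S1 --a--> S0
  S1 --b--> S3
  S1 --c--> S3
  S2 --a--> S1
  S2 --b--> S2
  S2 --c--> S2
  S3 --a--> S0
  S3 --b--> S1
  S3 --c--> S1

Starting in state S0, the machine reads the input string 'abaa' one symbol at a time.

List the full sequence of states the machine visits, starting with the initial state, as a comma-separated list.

Answer: S0, S2, S2, S1, S0

Derivation:
Start: S0
  read 'a': S0 --a--> S2
  read 'b': S2 --b--> S2
  read 'a': S2 --a--> S1
  read 'a': S1 --a--> S0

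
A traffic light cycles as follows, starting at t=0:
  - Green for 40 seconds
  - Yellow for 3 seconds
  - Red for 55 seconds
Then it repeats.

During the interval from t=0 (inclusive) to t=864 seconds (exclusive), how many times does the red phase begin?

Cycle = 40+3+55 = 98s
red phase starts at t = k*98 + 43 for k=0,1,2,...
Need k*98+43 < 864 → k < 8.378
k ∈ {0, ..., 8} → 9 starts

Answer: 9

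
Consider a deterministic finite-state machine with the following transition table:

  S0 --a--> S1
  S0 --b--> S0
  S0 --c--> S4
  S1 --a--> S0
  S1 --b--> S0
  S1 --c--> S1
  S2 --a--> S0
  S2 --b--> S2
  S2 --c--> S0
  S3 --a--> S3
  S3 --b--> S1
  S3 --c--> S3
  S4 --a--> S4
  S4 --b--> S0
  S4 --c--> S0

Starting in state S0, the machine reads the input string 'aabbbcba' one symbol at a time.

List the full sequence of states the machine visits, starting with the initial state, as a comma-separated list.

Answer: S0, S1, S0, S0, S0, S0, S4, S0, S1

Derivation:
Start: S0
  read 'a': S0 --a--> S1
  read 'a': S1 --a--> S0
  read 'b': S0 --b--> S0
  read 'b': S0 --b--> S0
  read 'b': S0 --b--> S0
  read 'c': S0 --c--> S4
  read 'b': S4 --b--> S0
  read 'a': S0 --a--> S1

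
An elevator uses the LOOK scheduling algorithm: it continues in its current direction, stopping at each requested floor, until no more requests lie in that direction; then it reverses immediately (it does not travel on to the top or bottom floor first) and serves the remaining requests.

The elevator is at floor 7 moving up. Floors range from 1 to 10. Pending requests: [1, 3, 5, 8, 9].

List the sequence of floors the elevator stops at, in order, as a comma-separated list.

Answer: 8, 9, 5, 3, 1

Derivation:
Current: 7, moving UP
Serve above first (ascending): [8, 9]
Then reverse, serve below (descending): [5, 3, 1]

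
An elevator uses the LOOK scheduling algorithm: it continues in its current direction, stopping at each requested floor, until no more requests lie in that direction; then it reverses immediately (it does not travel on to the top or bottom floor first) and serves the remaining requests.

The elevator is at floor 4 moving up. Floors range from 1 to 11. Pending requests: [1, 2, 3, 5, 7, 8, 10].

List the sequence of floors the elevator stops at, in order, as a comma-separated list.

Current: 4, moving UP
Serve above first (ascending): [5, 7, 8, 10]
Then reverse, serve below (descending): [3, 2, 1]

Answer: 5, 7, 8, 10, 3, 2, 1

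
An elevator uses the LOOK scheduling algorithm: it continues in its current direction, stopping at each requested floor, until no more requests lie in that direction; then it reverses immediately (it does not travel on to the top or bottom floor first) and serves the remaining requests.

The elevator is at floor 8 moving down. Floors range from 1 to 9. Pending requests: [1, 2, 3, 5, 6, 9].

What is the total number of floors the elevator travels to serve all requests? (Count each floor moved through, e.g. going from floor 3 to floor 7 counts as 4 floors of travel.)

Start at floor 8 moving down, LOOK stop order: [6, 5, 3, 2, 1, 9]
  8 → 6: |6-8| = 2, total = 2
  6 → 5: |5-6| = 1, total = 3
  5 → 3: |3-5| = 2, total = 5
  3 → 2: |2-3| = 1, total = 6
  2 → 1: |1-2| = 1, total = 7
  1 → 9: |9-1| = 8, total = 15

Answer: 15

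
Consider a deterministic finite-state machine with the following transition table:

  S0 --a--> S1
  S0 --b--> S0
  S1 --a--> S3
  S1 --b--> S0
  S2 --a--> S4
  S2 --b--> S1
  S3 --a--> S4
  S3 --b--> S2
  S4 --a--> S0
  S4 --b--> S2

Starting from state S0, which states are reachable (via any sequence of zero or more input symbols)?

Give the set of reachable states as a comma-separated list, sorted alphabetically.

BFS from S0:
  visit S0: S0--a-->S1 (new), S0--b-->S0 (seen)
  visit S1: S1--a-->S3 (new), S1--b-->S0 (seen)
  visit S3: S3--a-->S4 (new), S3--b-->S2 (new)
  visit S4: S4--a-->S0 (seen), S4--b-->S2 (seen)
  visit S2: S2--a-->S4 (seen), S2--b-->S1 (seen)

Answer: S0, S1, S2, S3, S4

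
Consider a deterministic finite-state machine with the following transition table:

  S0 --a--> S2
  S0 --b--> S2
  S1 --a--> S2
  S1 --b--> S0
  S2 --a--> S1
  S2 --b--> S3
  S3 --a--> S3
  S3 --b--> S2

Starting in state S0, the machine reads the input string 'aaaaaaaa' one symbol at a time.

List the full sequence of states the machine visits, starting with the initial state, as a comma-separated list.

Start: S0
  read 'a': S0 --a--> S2
  read 'a': S2 --a--> S1
  read 'a': S1 --a--> S2
  read 'a': S2 --a--> S1
  read 'a': S1 --a--> S2
  read 'a': S2 --a--> S1
  read 'a': S1 --a--> S2
  read 'a': S2 --a--> S1

Answer: S0, S2, S1, S2, S1, S2, S1, S2, S1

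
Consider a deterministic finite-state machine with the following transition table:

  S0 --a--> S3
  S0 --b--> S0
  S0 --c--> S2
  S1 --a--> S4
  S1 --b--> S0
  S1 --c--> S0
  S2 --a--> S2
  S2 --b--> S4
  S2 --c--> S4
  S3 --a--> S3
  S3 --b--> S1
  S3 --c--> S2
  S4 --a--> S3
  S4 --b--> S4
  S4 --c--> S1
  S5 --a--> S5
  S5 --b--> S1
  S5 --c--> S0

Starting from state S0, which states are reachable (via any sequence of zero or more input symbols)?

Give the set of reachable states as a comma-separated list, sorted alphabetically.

Answer: S0, S1, S2, S3, S4

Derivation:
BFS from S0:
  visit S0: S0--a-->S3 (new), S0--b-->S0 (seen), S0--c-->S2 (new)
  visit S3: S3--a-->S3 (seen), S3--b-->S1 (new), S3--c-->S2 (seen)
  visit S2: S2--a-->S2 (seen), S2--b-->S4 (new), S2--c-->S4 (seen)
  visit S1: S1--a-->S4 (seen), S1--b-->S0 (seen), S1--c-->S0 (seen)
  visit S4: S4--a-->S3 (seen), S4--b-->S4 (seen), S4--c-->S1 (seen)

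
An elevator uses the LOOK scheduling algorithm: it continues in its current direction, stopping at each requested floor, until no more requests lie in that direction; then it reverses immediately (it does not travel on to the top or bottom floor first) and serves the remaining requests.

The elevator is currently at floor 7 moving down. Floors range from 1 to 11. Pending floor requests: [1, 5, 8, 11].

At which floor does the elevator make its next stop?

Answer: 5

Derivation:
Current floor: 7, direction: down
Requests above: [8, 11]
Requests below: [1, 5]
Moving down and requests lie below → nearest below is max([1, 5]) = 5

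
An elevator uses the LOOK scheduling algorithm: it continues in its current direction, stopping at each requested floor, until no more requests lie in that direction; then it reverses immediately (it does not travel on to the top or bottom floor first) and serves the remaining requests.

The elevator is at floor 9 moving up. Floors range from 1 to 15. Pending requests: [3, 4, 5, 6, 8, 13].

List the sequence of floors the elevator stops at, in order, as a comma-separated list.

Answer: 13, 8, 6, 5, 4, 3

Derivation:
Current: 9, moving UP
Serve above first (ascending): [13]
Then reverse, serve below (descending): [8, 6, 5, 4, 3]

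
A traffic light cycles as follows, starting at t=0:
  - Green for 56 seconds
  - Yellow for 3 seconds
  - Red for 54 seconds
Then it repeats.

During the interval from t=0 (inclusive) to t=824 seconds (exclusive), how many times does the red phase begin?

Cycle = 56+3+54 = 113s
red phase starts at t = k*113 + 59 for k=0,1,2,...
Need k*113+59 < 824 → k < 6.770
k ∈ {0, ..., 6} → 7 starts

Answer: 7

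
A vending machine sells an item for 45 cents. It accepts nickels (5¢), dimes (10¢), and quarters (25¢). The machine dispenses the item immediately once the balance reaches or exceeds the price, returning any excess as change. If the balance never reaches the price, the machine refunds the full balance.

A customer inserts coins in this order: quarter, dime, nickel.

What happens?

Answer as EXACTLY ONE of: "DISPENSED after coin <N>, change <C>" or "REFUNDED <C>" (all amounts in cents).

Price: 45¢
Coin 1 (quarter, 25¢): balance = 25¢
Coin 2 (dime, 10¢): balance = 35¢
Coin 3 (nickel, 5¢): balance = 40¢
All coins inserted, balance 40¢ < price 45¢ → REFUND 40¢

Answer: REFUNDED 40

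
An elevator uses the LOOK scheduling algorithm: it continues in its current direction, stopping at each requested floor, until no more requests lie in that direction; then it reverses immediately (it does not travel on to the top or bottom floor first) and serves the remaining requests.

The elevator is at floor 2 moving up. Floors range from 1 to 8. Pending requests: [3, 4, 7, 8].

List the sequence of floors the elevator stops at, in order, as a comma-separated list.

Answer: 3, 4, 7, 8

Derivation:
Current: 2, moving UP
Serve above first (ascending): [3, 4, 7, 8]
Then reverse, serve below (descending): []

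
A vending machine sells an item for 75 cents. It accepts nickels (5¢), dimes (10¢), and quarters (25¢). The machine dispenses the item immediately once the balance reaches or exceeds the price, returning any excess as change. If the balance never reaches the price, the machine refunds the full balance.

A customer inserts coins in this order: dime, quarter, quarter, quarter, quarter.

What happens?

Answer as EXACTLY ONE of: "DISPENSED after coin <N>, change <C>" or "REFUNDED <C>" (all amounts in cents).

Answer: DISPENSED after coin 4, change 10

Derivation:
Price: 75¢
Coin 1 (dime, 10¢): balance = 10¢
Coin 2 (quarter, 25¢): balance = 35¢
Coin 3 (quarter, 25¢): balance = 60¢
Coin 4 (quarter, 25¢): balance = 85¢
  → balance >= price → DISPENSE, change = 85 - 75 = 10¢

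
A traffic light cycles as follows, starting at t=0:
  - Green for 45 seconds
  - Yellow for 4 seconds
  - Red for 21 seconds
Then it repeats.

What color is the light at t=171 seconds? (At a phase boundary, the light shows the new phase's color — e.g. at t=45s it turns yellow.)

Answer: green

Derivation:
Cycle length = 45 + 4 + 21 = 70s
t = 171, phase_t = 171 mod 70 = 31
31 < 45 (green end) → GREEN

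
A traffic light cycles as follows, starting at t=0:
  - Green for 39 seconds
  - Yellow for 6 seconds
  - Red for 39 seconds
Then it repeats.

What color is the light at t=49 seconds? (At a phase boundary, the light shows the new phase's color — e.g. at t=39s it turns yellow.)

Answer: red

Derivation:
Cycle length = 39 + 6 + 39 = 84s
t = 49, phase_t = 49 mod 84 = 49
49 >= 45 → RED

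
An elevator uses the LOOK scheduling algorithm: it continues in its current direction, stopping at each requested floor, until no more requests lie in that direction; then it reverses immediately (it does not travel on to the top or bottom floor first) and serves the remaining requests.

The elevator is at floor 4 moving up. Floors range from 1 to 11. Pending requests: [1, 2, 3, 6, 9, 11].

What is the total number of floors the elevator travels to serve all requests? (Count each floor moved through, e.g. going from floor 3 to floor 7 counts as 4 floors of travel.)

Answer: 17

Derivation:
Start at floor 4 moving up, LOOK stop order: [6, 9, 11, 3, 2, 1]
  4 → 6: |6-4| = 2, total = 2
  6 → 9: |9-6| = 3, total = 5
  9 → 11: |11-9| = 2, total = 7
  11 → 3: |3-11| = 8, total = 15
  3 → 2: |2-3| = 1, total = 16
  2 → 1: |1-2| = 1, total = 17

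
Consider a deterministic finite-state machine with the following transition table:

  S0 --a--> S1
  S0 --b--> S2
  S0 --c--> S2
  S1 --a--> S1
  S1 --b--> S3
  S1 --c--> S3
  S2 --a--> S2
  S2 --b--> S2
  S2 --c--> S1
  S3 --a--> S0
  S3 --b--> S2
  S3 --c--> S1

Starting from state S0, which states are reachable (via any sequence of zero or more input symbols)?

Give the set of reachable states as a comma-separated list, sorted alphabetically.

BFS from S0:
  visit S0: S0--a-->S1 (new), S0--b-->S2 (new), S0--c-->S2 (seen)
  visit S1: S1--a-->S1 (seen), S1--b-->S3 (new), S1--c-->S3 (seen)
  visit S2: S2--a-->S2 (seen), S2--b-->S2 (seen), S2--c-->S1 (seen)
  visit S3: S3--a-->S0 (seen), S3--b-->S2 (seen), S3--c-->S1 (seen)

Answer: S0, S1, S2, S3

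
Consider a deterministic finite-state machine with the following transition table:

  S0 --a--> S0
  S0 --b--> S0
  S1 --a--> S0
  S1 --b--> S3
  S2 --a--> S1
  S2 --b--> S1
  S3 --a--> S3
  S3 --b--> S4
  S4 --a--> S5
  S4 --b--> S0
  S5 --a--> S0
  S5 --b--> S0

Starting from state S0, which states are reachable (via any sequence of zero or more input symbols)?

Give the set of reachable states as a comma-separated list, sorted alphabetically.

BFS from S0:
  visit S0: S0--a-->S0 (seen), S0--b-->S0 (seen)

Answer: S0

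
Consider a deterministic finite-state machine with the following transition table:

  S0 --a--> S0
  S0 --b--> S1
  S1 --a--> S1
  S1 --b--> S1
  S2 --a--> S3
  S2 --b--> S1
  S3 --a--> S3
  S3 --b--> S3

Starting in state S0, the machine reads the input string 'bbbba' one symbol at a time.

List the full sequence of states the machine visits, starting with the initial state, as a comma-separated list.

Answer: S0, S1, S1, S1, S1, S1

Derivation:
Start: S0
  read 'b': S0 --b--> S1
  read 'b': S1 --b--> S1
  read 'b': S1 --b--> S1
  read 'b': S1 --b--> S1
  read 'a': S1 --a--> S1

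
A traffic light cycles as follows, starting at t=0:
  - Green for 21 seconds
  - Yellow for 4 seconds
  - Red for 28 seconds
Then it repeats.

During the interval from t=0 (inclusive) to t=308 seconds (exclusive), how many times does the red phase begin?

Cycle = 21+4+28 = 53s
red phase starts at t = k*53 + 25 for k=0,1,2,...
Need k*53+25 < 308 → k < 5.340
k ∈ {0, ..., 5} → 6 starts

Answer: 6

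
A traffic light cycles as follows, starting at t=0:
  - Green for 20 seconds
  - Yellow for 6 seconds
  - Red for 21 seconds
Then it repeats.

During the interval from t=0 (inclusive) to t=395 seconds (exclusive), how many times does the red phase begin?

Cycle = 20+6+21 = 47s
red phase starts at t = k*47 + 26 for k=0,1,2,...
Need k*47+26 < 395 → k < 7.851
k ∈ {0, ..., 7} → 8 starts

Answer: 8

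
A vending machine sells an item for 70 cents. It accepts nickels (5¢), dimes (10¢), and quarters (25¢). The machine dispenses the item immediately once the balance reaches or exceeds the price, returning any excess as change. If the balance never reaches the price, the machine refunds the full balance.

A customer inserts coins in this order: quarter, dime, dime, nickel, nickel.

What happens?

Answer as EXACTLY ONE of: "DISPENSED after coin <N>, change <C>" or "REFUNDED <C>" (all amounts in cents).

Price: 70¢
Coin 1 (quarter, 25¢): balance = 25¢
Coin 2 (dime, 10¢): balance = 35¢
Coin 3 (dime, 10¢): balance = 45¢
Coin 4 (nickel, 5¢): balance = 50¢
Coin 5 (nickel, 5¢): balance = 55¢
All coins inserted, balance 55¢ < price 70¢ → REFUND 55¢

Answer: REFUNDED 55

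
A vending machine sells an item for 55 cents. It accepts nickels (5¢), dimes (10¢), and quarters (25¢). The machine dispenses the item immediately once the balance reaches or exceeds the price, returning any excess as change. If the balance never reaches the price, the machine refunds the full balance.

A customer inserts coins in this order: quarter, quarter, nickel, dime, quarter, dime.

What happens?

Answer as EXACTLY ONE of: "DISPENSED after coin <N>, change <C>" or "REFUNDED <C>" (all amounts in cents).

Answer: DISPENSED after coin 3, change 0

Derivation:
Price: 55¢
Coin 1 (quarter, 25¢): balance = 25¢
Coin 2 (quarter, 25¢): balance = 50¢
Coin 3 (nickel, 5¢): balance = 55¢
  → balance >= price → DISPENSE, change = 55 - 55 = 0¢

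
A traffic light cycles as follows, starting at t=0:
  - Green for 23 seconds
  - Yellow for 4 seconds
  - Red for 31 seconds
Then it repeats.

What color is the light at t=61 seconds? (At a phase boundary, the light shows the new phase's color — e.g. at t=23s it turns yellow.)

Cycle length = 23 + 4 + 31 = 58s
t = 61, phase_t = 61 mod 58 = 3
3 < 23 (green end) → GREEN

Answer: green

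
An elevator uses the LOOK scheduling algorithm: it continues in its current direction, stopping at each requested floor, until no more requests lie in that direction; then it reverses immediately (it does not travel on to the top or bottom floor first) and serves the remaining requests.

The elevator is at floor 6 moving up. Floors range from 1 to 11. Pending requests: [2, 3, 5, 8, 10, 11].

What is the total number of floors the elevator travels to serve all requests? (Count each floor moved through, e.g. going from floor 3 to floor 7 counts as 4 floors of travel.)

Start at floor 6 moving up, LOOK stop order: [8, 10, 11, 5, 3, 2]
  6 → 8: |8-6| = 2, total = 2
  8 → 10: |10-8| = 2, total = 4
  10 → 11: |11-10| = 1, total = 5
  11 → 5: |5-11| = 6, total = 11
  5 → 3: |3-5| = 2, total = 13
  3 → 2: |2-3| = 1, total = 14

Answer: 14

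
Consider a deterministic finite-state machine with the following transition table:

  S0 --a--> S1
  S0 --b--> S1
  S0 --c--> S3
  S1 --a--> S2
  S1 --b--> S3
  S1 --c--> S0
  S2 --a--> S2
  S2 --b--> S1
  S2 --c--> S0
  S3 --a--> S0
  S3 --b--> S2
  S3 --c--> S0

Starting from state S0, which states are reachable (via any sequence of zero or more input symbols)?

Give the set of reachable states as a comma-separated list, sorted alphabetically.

BFS from S0:
  visit S0: S0--a-->S1 (new), S0--b-->S1 (seen), S0--c-->S3 (new)
  visit S1: S1--a-->S2 (new), S1--b-->S3 (seen), S1--c-->S0 (seen)
  visit S3: S3--a-->S0 (seen), S3--b-->S2 (seen), S3--c-->S0 (seen)
  visit S2: S2--a-->S2 (seen), S2--b-->S1 (seen), S2--c-->S0 (seen)

Answer: S0, S1, S2, S3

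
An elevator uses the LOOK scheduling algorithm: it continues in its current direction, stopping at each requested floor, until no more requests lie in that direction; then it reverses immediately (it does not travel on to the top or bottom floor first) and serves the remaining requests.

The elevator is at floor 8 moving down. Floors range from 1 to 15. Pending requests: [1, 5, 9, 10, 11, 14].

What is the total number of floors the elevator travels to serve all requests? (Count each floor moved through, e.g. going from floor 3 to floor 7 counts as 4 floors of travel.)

Answer: 20

Derivation:
Start at floor 8 moving down, LOOK stop order: [5, 1, 9, 10, 11, 14]
  8 → 5: |5-8| = 3, total = 3
  5 → 1: |1-5| = 4, total = 7
  1 → 9: |9-1| = 8, total = 15
  9 → 10: |10-9| = 1, total = 16
  10 → 11: |11-10| = 1, total = 17
  11 → 14: |14-11| = 3, total = 20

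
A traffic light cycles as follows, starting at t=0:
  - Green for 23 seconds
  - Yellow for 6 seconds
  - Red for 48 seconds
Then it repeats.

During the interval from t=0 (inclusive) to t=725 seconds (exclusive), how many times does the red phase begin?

Cycle = 23+6+48 = 77s
red phase starts at t = k*77 + 29 for k=0,1,2,...
Need k*77+29 < 725 → k < 9.039
k ∈ {0, ..., 9} → 10 starts

Answer: 10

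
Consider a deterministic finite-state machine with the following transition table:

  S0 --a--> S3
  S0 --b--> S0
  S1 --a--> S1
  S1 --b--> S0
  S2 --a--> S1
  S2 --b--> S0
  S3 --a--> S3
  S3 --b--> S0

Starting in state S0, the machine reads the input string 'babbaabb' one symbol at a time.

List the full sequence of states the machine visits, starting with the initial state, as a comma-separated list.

Answer: S0, S0, S3, S0, S0, S3, S3, S0, S0

Derivation:
Start: S0
  read 'b': S0 --b--> S0
  read 'a': S0 --a--> S3
  read 'b': S3 --b--> S0
  read 'b': S0 --b--> S0
  read 'a': S0 --a--> S3
  read 'a': S3 --a--> S3
  read 'b': S3 --b--> S0
  read 'b': S0 --b--> S0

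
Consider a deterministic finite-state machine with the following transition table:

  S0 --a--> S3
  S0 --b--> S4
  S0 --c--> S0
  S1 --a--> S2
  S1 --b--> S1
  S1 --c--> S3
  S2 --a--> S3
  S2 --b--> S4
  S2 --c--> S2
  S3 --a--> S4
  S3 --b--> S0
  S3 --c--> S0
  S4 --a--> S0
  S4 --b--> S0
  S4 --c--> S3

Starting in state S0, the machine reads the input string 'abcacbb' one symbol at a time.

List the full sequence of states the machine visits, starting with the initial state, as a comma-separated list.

Answer: S0, S3, S0, S0, S3, S0, S4, S0

Derivation:
Start: S0
  read 'a': S0 --a--> S3
  read 'b': S3 --b--> S0
  read 'c': S0 --c--> S0
  read 'a': S0 --a--> S3
  read 'c': S3 --c--> S0
  read 'b': S0 --b--> S4
  read 'b': S4 --b--> S0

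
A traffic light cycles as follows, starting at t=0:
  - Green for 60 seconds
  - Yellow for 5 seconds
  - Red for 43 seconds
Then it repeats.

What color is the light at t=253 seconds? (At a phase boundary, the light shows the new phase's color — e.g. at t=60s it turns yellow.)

Answer: green

Derivation:
Cycle length = 60 + 5 + 43 = 108s
t = 253, phase_t = 253 mod 108 = 37
37 < 60 (green end) → GREEN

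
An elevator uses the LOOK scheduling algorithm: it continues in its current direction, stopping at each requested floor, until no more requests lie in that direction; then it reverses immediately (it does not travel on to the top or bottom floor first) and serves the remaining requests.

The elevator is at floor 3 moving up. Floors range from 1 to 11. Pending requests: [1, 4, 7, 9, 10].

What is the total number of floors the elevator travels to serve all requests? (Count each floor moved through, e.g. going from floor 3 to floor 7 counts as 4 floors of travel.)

Start at floor 3 moving up, LOOK stop order: [4, 7, 9, 10, 1]
  3 → 4: |4-3| = 1, total = 1
  4 → 7: |7-4| = 3, total = 4
  7 → 9: |9-7| = 2, total = 6
  9 → 10: |10-9| = 1, total = 7
  10 → 1: |1-10| = 9, total = 16

Answer: 16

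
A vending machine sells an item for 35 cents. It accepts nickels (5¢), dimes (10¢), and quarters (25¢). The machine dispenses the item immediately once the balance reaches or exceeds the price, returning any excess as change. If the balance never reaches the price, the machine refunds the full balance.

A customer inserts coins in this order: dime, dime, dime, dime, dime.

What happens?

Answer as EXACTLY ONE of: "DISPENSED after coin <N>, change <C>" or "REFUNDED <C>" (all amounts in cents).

Answer: DISPENSED after coin 4, change 5

Derivation:
Price: 35¢
Coin 1 (dime, 10¢): balance = 10¢
Coin 2 (dime, 10¢): balance = 20¢
Coin 3 (dime, 10¢): balance = 30¢
Coin 4 (dime, 10¢): balance = 40¢
  → balance >= price → DISPENSE, change = 40 - 35 = 5¢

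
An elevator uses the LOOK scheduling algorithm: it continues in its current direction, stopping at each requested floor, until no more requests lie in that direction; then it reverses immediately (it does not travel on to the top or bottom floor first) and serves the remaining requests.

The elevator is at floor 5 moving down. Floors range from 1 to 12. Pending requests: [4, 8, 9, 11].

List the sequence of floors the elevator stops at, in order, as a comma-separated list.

Answer: 4, 8, 9, 11

Derivation:
Current: 5, moving DOWN
Serve below first (descending): [4]
Then reverse, serve above (ascending): [8, 9, 11]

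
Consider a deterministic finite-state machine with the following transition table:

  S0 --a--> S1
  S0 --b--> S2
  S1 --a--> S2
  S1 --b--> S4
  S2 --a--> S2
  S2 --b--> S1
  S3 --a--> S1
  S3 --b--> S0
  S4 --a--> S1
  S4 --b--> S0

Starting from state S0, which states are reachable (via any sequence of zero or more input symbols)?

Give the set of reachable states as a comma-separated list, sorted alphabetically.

Answer: S0, S1, S2, S4

Derivation:
BFS from S0:
  visit S0: S0--a-->S1 (new), S0--b-->S2 (new)
  visit S1: S1--a-->S2 (seen), S1--b-->S4 (new)
  visit S2: S2--a-->S2 (seen), S2--b-->S1 (seen)
  visit S4: S4--a-->S1 (seen), S4--b-->S0 (seen)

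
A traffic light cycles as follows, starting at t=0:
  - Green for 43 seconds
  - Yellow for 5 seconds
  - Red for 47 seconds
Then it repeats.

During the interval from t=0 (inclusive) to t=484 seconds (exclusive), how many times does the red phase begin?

Answer: 5

Derivation:
Cycle = 43+5+47 = 95s
red phase starts at t = k*95 + 48 for k=0,1,2,...
Need k*95+48 < 484 → k < 4.589
k ∈ {0, ..., 4} → 5 starts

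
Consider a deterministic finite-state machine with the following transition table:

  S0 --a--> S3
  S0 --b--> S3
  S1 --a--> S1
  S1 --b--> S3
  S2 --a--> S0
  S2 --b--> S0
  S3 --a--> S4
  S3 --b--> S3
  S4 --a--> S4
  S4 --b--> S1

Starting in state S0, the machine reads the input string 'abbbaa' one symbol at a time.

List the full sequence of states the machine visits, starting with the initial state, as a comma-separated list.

Answer: S0, S3, S3, S3, S3, S4, S4

Derivation:
Start: S0
  read 'a': S0 --a--> S3
  read 'b': S3 --b--> S3
  read 'b': S3 --b--> S3
  read 'b': S3 --b--> S3
  read 'a': S3 --a--> S4
  read 'a': S4 --a--> S4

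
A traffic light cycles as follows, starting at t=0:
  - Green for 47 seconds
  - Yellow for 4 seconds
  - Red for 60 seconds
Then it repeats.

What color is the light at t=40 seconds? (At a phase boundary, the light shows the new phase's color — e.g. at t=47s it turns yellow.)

Cycle length = 47 + 4 + 60 = 111s
t = 40, phase_t = 40 mod 111 = 40
40 < 47 (green end) → GREEN

Answer: green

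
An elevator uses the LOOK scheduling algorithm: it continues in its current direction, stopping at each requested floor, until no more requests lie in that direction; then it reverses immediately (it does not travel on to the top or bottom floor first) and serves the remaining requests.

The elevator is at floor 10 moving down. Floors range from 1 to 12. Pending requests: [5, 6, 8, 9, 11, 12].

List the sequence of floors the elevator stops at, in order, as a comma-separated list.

Current: 10, moving DOWN
Serve below first (descending): [9, 8, 6, 5]
Then reverse, serve above (ascending): [11, 12]

Answer: 9, 8, 6, 5, 11, 12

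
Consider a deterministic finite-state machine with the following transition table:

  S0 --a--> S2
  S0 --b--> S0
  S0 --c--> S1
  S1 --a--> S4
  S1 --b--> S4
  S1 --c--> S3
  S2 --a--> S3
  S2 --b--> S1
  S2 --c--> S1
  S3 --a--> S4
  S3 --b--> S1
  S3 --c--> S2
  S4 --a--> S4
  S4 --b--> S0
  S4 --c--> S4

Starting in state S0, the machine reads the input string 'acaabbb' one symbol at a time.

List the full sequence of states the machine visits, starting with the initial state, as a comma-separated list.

Start: S0
  read 'a': S0 --a--> S2
  read 'c': S2 --c--> S1
  read 'a': S1 --a--> S4
  read 'a': S4 --a--> S4
  read 'b': S4 --b--> S0
  read 'b': S0 --b--> S0
  read 'b': S0 --b--> S0

Answer: S0, S2, S1, S4, S4, S0, S0, S0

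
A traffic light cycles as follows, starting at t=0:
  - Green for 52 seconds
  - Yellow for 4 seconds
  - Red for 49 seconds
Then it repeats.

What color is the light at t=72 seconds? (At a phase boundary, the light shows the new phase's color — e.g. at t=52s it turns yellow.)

Cycle length = 52 + 4 + 49 = 105s
t = 72, phase_t = 72 mod 105 = 72
72 >= 56 → RED

Answer: red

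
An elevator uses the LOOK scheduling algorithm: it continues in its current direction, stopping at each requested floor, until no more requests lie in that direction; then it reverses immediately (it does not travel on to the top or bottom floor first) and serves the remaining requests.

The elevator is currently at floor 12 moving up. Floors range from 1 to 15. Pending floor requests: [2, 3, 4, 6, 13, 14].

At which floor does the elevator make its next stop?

Answer: 13

Derivation:
Current floor: 12, direction: up
Requests above: [13, 14]
Requests below: [2, 3, 4, 6]
Moving up and requests lie above → nearest above is min([13, 14]) = 13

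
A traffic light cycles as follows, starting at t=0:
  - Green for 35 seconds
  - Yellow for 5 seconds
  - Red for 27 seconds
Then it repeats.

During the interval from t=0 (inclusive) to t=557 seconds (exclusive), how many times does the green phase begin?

Cycle = 35+5+27 = 67s
green phase starts at t = k*67 + 0 for k=0,1,2,...
Need k*67+0 < 557 → k < 8.313
k ∈ {0, ..., 8} → 9 starts

Answer: 9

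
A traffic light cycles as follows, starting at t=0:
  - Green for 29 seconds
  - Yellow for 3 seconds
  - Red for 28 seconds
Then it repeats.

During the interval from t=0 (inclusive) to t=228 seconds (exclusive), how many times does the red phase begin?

Answer: 4

Derivation:
Cycle = 29+3+28 = 60s
red phase starts at t = k*60 + 32 for k=0,1,2,...
Need k*60+32 < 228 → k < 3.267
k ∈ {0, ..., 3} → 4 starts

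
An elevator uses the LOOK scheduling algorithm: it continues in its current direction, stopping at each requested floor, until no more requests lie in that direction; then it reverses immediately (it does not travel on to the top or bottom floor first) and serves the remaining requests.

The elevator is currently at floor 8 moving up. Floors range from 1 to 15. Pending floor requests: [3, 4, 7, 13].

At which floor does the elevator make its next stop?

Current floor: 8, direction: up
Requests above: [13]
Requests below: [3, 4, 7]
Moving up and requests lie above → nearest above is min([13]) = 13

Answer: 13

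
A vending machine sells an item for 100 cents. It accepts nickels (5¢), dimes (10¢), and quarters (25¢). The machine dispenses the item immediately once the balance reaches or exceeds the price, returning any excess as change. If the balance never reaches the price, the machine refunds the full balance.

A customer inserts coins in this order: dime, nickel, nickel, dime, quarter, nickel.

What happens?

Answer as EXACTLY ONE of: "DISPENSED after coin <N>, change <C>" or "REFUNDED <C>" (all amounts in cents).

Price: 100¢
Coin 1 (dime, 10¢): balance = 10¢
Coin 2 (nickel, 5¢): balance = 15¢
Coin 3 (nickel, 5¢): balance = 20¢
Coin 4 (dime, 10¢): balance = 30¢
Coin 5 (quarter, 25¢): balance = 55¢
Coin 6 (nickel, 5¢): balance = 60¢
All coins inserted, balance 60¢ < price 100¢ → REFUND 60¢

Answer: REFUNDED 60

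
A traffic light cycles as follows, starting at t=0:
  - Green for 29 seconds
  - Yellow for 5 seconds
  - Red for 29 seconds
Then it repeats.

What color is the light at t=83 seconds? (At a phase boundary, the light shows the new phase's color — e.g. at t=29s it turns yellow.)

Cycle length = 29 + 5 + 29 = 63s
t = 83, phase_t = 83 mod 63 = 20
20 < 29 (green end) → GREEN

Answer: green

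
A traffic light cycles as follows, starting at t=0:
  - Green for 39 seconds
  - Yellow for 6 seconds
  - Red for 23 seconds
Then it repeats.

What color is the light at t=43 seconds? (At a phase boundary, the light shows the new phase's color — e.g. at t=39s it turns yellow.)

Cycle length = 39 + 6 + 23 = 68s
t = 43, phase_t = 43 mod 68 = 43
39 <= 43 < 45 (yellow end) → YELLOW

Answer: yellow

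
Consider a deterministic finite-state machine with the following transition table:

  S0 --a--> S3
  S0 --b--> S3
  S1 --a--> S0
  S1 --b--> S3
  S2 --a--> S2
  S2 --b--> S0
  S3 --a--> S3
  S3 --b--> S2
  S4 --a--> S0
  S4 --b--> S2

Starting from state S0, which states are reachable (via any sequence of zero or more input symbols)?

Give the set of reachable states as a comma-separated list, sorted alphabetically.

Answer: S0, S2, S3

Derivation:
BFS from S0:
  visit S0: S0--a-->S3 (new), S0--b-->S3 (seen)
  visit S3: S3--a-->S3 (seen), S3--b-->S2 (new)
  visit S2: S2--a-->S2 (seen), S2--b-->S0 (seen)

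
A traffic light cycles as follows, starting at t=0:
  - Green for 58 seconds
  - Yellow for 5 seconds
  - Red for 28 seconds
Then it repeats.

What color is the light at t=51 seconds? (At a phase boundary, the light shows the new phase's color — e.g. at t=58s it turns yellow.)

Answer: green

Derivation:
Cycle length = 58 + 5 + 28 = 91s
t = 51, phase_t = 51 mod 91 = 51
51 < 58 (green end) → GREEN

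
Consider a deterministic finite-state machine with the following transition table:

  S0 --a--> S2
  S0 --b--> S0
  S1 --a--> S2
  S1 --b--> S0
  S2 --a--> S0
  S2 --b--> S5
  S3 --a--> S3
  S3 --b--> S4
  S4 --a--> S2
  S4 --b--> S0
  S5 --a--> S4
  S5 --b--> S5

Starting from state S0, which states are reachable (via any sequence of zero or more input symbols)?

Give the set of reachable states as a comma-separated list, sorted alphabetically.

Answer: S0, S2, S4, S5

Derivation:
BFS from S0:
  visit S0: S0--a-->S2 (new), S0--b-->S0 (seen)
  visit S2: S2--a-->S0 (seen), S2--b-->S5 (new)
  visit S5: S5--a-->S4 (new), S5--b-->S5 (seen)
  visit S4: S4--a-->S2 (seen), S4--b-->S0 (seen)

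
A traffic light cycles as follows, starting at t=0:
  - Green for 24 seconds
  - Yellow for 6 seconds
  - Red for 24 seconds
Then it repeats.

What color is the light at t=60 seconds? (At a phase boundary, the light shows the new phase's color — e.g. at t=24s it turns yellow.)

Cycle length = 24 + 6 + 24 = 54s
t = 60, phase_t = 60 mod 54 = 6
6 < 24 (green end) → GREEN

Answer: green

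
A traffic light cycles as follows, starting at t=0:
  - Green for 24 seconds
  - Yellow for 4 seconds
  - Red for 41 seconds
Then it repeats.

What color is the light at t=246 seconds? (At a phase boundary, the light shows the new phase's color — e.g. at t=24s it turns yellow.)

Cycle length = 24 + 4 + 41 = 69s
t = 246, phase_t = 246 mod 69 = 39
39 >= 28 → RED

Answer: red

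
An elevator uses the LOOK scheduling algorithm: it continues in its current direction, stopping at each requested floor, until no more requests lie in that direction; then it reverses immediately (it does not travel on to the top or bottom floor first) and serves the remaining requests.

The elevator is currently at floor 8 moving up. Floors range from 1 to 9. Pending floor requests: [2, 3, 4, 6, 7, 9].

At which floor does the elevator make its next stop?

Answer: 9

Derivation:
Current floor: 8, direction: up
Requests above: [9]
Requests below: [2, 3, 4, 6, 7]
Moving up and requests lie above → nearest above is min([9]) = 9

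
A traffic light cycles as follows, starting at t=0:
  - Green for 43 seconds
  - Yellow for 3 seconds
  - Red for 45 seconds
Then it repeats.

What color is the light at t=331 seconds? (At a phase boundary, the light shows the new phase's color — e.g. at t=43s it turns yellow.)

Cycle length = 43 + 3 + 45 = 91s
t = 331, phase_t = 331 mod 91 = 58
58 >= 46 → RED

Answer: red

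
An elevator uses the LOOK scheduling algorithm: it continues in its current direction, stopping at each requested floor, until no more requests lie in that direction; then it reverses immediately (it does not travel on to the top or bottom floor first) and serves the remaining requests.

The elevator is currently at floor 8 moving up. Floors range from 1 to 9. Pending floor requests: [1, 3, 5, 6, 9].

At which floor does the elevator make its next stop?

Answer: 9

Derivation:
Current floor: 8, direction: up
Requests above: [9]
Requests below: [1, 3, 5, 6]
Moving up and requests lie above → nearest above is min([9]) = 9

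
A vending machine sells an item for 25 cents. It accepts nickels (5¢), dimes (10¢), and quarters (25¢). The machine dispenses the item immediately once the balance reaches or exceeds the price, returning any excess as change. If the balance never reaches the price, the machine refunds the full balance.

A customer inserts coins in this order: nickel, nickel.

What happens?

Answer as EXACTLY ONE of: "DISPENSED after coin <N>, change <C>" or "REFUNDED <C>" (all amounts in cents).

Price: 25¢
Coin 1 (nickel, 5¢): balance = 5¢
Coin 2 (nickel, 5¢): balance = 10¢
All coins inserted, balance 10¢ < price 25¢ → REFUND 10¢

Answer: REFUNDED 10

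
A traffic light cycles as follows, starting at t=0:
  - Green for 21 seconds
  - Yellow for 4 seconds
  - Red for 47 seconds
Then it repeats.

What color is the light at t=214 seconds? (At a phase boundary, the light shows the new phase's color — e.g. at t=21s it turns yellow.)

Cycle length = 21 + 4 + 47 = 72s
t = 214, phase_t = 214 mod 72 = 70
70 >= 25 → RED

Answer: red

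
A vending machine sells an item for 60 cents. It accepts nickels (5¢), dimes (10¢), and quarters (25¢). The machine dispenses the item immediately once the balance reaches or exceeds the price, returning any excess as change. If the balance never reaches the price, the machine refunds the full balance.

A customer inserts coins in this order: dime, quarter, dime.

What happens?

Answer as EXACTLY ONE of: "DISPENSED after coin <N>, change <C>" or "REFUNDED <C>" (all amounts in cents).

Price: 60¢
Coin 1 (dime, 10¢): balance = 10¢
Coin 2 (quarter, 25¢): balance = 35¢
Coin 3 (dime, 10¢): balance = 45¢
All coins inserted, balance 45¢ < price 60¢ → REFUND 45¢

Answer: REFUNDED 45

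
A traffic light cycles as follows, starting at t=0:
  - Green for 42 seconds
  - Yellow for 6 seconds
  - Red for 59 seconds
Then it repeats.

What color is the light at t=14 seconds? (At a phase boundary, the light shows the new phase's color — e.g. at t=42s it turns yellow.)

Answer: green

Derivation:
Cycle length = 42 + 6 + 59 = 107s
t = 14, phase_t = 14 mod 107 = 14
14 < 42 (green end) → GREEN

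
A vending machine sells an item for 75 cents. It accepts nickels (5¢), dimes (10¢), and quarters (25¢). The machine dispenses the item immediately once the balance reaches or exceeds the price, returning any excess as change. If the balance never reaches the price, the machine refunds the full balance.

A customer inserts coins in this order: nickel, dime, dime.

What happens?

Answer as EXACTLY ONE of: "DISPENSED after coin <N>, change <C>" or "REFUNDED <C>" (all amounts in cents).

Price: 75¢
Coin 1 (nickel, 5¢): balance = 5¢
Coin 2 (dime, 10¢): balance = 15¢
Coin 3 (dime, 10¢): balance = 25¢
All coins inserted, balance 25¢ < price 75¢ → REFUND 25¢

Answer: REFUNDED 25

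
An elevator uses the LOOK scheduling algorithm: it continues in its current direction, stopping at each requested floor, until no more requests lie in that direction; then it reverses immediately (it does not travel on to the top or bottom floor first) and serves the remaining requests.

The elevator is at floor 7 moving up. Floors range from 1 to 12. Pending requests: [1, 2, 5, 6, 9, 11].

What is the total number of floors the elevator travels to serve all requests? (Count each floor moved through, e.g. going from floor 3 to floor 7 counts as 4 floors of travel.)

Start at floor 7 moving up, LOOK stop order: [9, 11, 6, 5, 2, 1]
  7 → 9: |9-7| = 2, total = 2
  9 → 11: |11-9| = 2, total = 4
  11 → 6: |6-11| = 5, total = 9
  6 → 5: |5-6| = 1, total = 10
  5 → 2: |2-5| = 3, total = 13
  2 → 1: |1-2| = 1, total = 14

Answer: 14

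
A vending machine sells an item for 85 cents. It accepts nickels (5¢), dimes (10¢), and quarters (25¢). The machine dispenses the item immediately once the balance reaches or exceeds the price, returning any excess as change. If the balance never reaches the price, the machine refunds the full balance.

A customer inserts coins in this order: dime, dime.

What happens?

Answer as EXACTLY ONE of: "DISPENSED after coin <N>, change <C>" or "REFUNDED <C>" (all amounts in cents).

Price: 85¢
Coin 1 (dime, 10¢): balance = 10¢
Coin 2 (dime, 10¢): balance = 20¢
All coins inserted, balance 20¢ < price 85¢ → REFUND 20¢

Answer: REFUNDED 20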